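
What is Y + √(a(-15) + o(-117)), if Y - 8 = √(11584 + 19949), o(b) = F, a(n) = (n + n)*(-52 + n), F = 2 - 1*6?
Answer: 8 + √2006 + √31533 ≈ 230.36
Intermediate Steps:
F = -4 (F = 2 - 6 = -4)
a(n) = 2*n*(-52 + n) (a(n) = (2*n)*(-52 + n) = 2*n*(-52 + n))
o(b) = -4
Y = 8 + √31533 (Y = 8 + √(11584 + 19949) = 8 + √31533 ≈ 185.58)
Y + √(a(-15) + o(-117)) = (8 + √31533) + √(2*(-15)*(-52 - 15) - 4) = (8 + √31533) + √(2*(-15)*(-67) - 4) = (8 + √31533) + √(2010 - 4) = (8 + √31533) + √2006 = 8 + √2006 + √31533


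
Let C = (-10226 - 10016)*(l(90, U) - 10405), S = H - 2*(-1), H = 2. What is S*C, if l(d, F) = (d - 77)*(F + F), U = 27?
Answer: 785632504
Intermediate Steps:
l(d, F) = 2*F*(-77 + d) (l(d, F) = (-77 + d)*(2*F) = 2*F*(-77 + d))
S = 4 (S = 2 - 2*(-1) = 2 + 2 = 4)
C = 196408126 (C = (-10226 - 10016)*(2*27*(-77 + 90) - 10405) = -20242*(2*27*13 - 10405) = -20242*(702 - 10405) = -20242*(-9703) = 196408126)
S*C = 4*196408126 = 785632504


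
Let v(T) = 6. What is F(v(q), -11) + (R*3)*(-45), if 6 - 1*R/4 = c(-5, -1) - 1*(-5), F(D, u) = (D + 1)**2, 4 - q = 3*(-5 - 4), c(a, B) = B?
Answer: -1031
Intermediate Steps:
q = 31 (q = 4 - 3*(-5 - 4) = 4 - 3*(-9) = 4 - 1*(-27) = 4 + 27 = 31)
F(D, u) = (1 + D)**2
R = 8 (R = 24 - 4*(-1 - 1*(-5)) = 24 - 4*(-1 + 5) = 24 - 4*4 = 24 - 16 = 8)
F(v(q), -11) + (R*3)*(-45) = (1 + 6)**2 + (8*3)*(-45) = 7**2 + 24*(-45) = 49 - 1080 = -1031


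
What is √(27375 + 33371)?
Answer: √60746 ≈ 246.47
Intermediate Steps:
√(27375 + 33371) = √60746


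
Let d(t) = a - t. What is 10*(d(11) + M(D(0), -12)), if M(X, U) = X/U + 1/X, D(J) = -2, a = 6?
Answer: -160/3 ≈ -53.333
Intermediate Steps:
M(X, U) = 1/X + X/U (M(X, U) = X/U + 1/X = 1/X + X/U)
d(t) = 6 - t
10*(d(11) + M(D(0), -12)) = 10*((6 - 1*11) + (1/(-2) - 2/(-12))) = 10*((6 - 11) + (-½ - 2*(-1/12))) = 10*(-5 + (-½ + ⅙)) = 10*(-5 - ⅓) = 10*(-16/3) = -160/3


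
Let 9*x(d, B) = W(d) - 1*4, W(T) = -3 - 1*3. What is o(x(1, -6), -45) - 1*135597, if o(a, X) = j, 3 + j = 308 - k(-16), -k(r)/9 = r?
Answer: -135436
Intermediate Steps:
W(T) = -6 (W(T) = -3 - 3 = -6)
k(r) = -9*r
j = 161 (j = -3 + (308 - (-9)*(-16)) = -3 + (308 - 1*144) = -3 + (308 - 144) = -3 + 164 = 161)
x(d, B) = -10/9 (x(d, B) = (-6 - 1*4)/9 = (-6 - 4)/9 = (1/9)*(-10) = -10/9)
o(a, X) = 161
o(x(1, -6), -45) - 1*135597 = 161 - 1*135597 = 161 - 135597 = -135436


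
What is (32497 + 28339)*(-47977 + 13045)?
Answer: -2125123152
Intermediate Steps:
(32497 + 28339)*(-47977 + 13045) = 60836*(-34932) = -2125123152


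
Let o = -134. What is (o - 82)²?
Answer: 46656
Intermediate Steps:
(o - 82)² = (-134 - 82)² = (-216)² = 46656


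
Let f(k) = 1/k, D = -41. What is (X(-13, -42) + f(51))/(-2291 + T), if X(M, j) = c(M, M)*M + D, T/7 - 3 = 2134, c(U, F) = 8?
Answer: -3697/323034 ≈ -0.011445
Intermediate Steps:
T = 14959 (T = 21 + 7*2134 = 21 + 14938 = 14959)
X(M, j) = -41 + 8*M (X(M, j) = 8*M - 41 = -41 + 8*M)
f(k) = 1/k
(X(-13, -42) + f(51))/(-2291 + T) = ((-41 + 8*(-13)) + 1/51)/(-2291 + 14959) = ((-41 - 104) + 1/51)/12668 = (-145 + 1/51)*(1/12668) = -7394/51*1/12668 = -3697/323034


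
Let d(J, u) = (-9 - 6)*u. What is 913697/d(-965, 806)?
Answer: -913697/12090 ≈ -75.575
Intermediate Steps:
d(J, u) = -15*u
913697/d(-965, 806) = 913697/((-15*806)) = 913697/(-12090) = 913697*(-1/12090) = -913697/12090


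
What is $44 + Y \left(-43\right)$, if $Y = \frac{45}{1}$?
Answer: $-1891$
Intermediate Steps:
$Y = 45$ ($Y = 45 \cdot 1 = 45$)
$44 + Y \left(-43\right) = 44 + 45 \left(-43\right) = 44 - 1935 = -1891$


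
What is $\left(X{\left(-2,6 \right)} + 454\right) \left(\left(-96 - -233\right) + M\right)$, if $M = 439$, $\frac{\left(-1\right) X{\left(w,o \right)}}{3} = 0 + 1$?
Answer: $259776$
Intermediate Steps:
$X{\left(w,o \right)} = -3$ ($X{\left(w,o \right)} = - 3 \left(0 + 1\right) = \left(-3\right) 1 = -3$)
$\left(X{\left(-2,6 \right)} + 454\right) \left(\left(-96 - -233\right) + M\right) = \left(-3 + 454\right) \left(\left(-96 - -233\right) + 439\right) = 451 \left(\left(-96 + 233\right) + 439\right) = 451 \left(137 + 439\right) = 451 \cdot 576 = 259776$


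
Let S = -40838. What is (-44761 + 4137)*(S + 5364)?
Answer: 1441095776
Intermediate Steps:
(-44761 + 4137)*(S + 5364) = (-44761 + 4137)*(-40838 + 5364) = -40624*(-35474) = 1441095776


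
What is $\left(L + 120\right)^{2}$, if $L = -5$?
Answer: $13225$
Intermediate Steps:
$\left(L + 120\right)^{2} = \left(-5 + 120\right)^{2} = 115^{2} = 13225$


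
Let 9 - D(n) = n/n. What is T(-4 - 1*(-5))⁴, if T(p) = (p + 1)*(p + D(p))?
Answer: 104976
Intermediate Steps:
D(n) = 8 (D(n) = 9 - n/n = 9 - 1*1 = 9 - 1 = 8)
T(p) = (1 + p)*(8 + p) (T(p) = (p + 1)*(p + 8) = (1 + p)*(8 + p))
T(-4 - 1*(-5))⁴ = (8 + (-4 - 1*(-5))² + 9*(-4 - 1*(-5)))⁴ = (8 + (-4 + 5)² + 9*(-4 + 5))⁴ = (8 + 1² + 9*1)⁴ = (8 + 1 + 9)⁴ = 18⁴ = 104976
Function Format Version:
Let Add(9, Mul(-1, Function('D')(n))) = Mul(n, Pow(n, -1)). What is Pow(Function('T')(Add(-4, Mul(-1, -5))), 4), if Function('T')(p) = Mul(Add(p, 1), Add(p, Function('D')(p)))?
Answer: 104976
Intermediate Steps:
Function('D')(n) = 8 (Function('D')(n) = Add(9, Mul(-1, Mul(n, Pow(n, -1)))) = Add(9, Mul(-1, 1)) = Add(9, -1) = 8)
Function('T')(p) = Mul(Add(1, p), Add(8, p)) (Function('T')(p) = Mul(Add(p, 1), Add(p, 8)) = Mul(Add(1, p), Add(8, p)))
Pow(Function('T')(Add(-4, Mul(-1, -5))), 4) = Pow(Add(8, Pow(Add(-4, Mul(-1, -5)), 2), Mul(9, Add(-4, Mul(-1, -5)))), 4) = Pow(Add(8, Pow(Add(-4, 5), 2), Mul(9, Add(-4, 5))), 4) = Pow(Add(8, Pow(1, 2), Mul(9, 1)), 4) = Pow(Add(8, 1, 9), 4) = Pow(18, 4) = 104976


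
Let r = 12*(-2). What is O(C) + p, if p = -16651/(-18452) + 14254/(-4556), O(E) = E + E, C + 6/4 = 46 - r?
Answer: 2832517223/21016828 ≈ 134.77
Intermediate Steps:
r = -24
C = 137/2 (C = -3/2 + (46 - 1*(-24)) = -3/2 + (46 + 24) = -3/2 + 70 = 137/2 ≈ 68.500)
O(E) = 2*E
p = -46788213/21016828 (p = -16651*(-1/18452) + 14254*(-1/4556) = 16651/18452 - 7127/2278 = -46788213/21016828 ≈ -2.2262)
O(C) + p = 2*(137/2) - 46788213/21016828 = 137 - 46788213/21016828 = 2832517223/21016828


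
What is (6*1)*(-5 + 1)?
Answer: -24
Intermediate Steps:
(6*1)*(-5 + 1) = 6*(-4) = -24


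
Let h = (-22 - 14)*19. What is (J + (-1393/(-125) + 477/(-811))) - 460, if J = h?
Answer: -114902902/101375 ≈ -1133.4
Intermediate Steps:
h = -684 (h = -36*19 = -684)
J = -684
(J + (-1393/(-125) + 477/(-811))) - 460 = (-684 + (-1393/(-125) + 477/(-811))) - 460 = (-684 + (-1393*(-1/125) + 477*(-1/811))) - 460 = (-684 + (1393/125 - 477/811)) - 460 = (-684 + 1070098/101375) - 460 = -68270402/101375 - 460 = -114902902/101375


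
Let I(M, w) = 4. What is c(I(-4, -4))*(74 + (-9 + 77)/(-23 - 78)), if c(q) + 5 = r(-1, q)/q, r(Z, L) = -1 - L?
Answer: -92575/202 ≈ -458.29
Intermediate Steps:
c(q) = -5 + (-1 - q)/q
c(I(-4, -4))*(74 + (-9 + 77)/(-23 - 78)) = (-6 - 1/4)*(74 + (-9 + 77)/(-23 - 78)) = (-6 - 1*¼)*(74 + 68/(-101)) = (-6 - ¼)*(74 + 68*(-1/101)) = -25*(74 - 68/101)/4 = -25/4*7406/101 = -92575/202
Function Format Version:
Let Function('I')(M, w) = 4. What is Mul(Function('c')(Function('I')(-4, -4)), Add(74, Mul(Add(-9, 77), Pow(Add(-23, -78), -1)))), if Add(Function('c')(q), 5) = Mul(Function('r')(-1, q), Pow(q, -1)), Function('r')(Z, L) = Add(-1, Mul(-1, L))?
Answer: Rational(-92575, 202) ≈ -458.29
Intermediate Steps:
Function('c')(q) = Add(-5, Mul(Pow(q, -1), Add(-1, Mul(-1, q)))) (Function('c')(q) = Add(-5, Mul(Add(-1, Mul(-1, q)), Pow(q, -1))) = Add(-5, Mul(Pow(q, -1), Add(-1, Mul(-1, q)))))
Mul(Function('c')(Function('I')(-4, -4)), Add(74, Mul(Add(-9, 77), Pow(Add(-23, -78), -1)))) = Mul(Add(-6, Mul(-1, Pow(4, -1))), Add(74, Mul(Add(-9, 77), Pow(Add(-23, -78), -1)))) = Mul(Add(-6, Mul(-1, Rational(1, 4))), Add(74, Mul(68, Pow(-101, -1)))) = Mul(Add(-6, Rational(-1, 4)), Add(74, Mul(68, Rational(-1, 101)))) = Mul(Rational(-25, 4), Add(74, Rational(-68, 101))) = Mul(Rational(-25, 4), Rational(7406, 101)) = Rational(-92575, 202)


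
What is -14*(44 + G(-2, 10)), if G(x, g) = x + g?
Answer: -728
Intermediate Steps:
G(x, g) = g + x
-14*(44 + G(-2, 10)) = -14*(44 + (10 - 2)) = -14*(44 + 8) = -14*52 = -728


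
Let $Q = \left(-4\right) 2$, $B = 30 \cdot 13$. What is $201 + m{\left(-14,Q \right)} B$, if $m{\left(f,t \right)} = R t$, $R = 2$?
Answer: $-6039$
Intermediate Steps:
$B = 390$
$Q = -8$
$m{\left(f,t \right)} = 2 t$
$201 + m{\left(-14,Q \right)} B = 201 + 2 \left(-8\right) 390 = 201 - 6240 = -6039$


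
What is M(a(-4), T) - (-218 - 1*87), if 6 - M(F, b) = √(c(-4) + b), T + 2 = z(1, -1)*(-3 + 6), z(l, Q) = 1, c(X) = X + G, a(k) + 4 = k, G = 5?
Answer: 311 - √2 ≈ 309.59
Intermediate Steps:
a(k) = -4 + k
c(X) = 5 + X (c(X) = X + 5 = 5 + X)
T = 1 (T = -2 + 1*(-3 + 6) = -2 + 1*3 = -2 + 3 = 1)
M(F, b) = 6 - √(1 + b) (M(F, b) = 6 - √((5 - 4) + b) = 6 - √(1 + b))
M(a(-4), T) - (-218 - 1*87) = (6 - √(1 + 1)) - (-218 - 1*87) = (6 - √2) - (-218 - 87) = (6 - √2) - 1*(-305) = (6 - √2) + 305 = 311 - √2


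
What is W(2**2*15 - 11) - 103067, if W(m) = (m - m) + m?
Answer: -103018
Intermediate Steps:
W(m) = m (W(m) = 0 + m = m)
W(2**2*15 - 11) - 103067 = (2**2*15 - 11) - 103067 = (4*15 - 11) - 103067 = (60 - 11) - 103067 = 49 - 103067 = -103018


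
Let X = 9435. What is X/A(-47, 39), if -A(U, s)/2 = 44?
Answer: -9435/88 ≈ -107.22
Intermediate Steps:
A(U, s) = -88 (A(U, s) = -2*44 = -88)
X/A(-47, 39) = 9435/(-88) = 9435*(-1/88) = -9435/88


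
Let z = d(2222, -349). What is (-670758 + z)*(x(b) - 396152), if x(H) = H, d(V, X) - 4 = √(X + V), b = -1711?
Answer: 266868198702 - 397863*√1873 ≈ 2.6685e+11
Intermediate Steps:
d(V, X) = 4 + √(V + X) (d(V, X) = 4 + √(X + V) = 4 + √(V + X))
z = 4 + √1873 (z = 4 + √(2222 - 349) = 4 + √1873 ≈ 47.278)
(-670758 + z)*(x(b) - 396152) = (-670758 + (4 + √1873))*(-1711 - 396152) = (-670754 + √1873)*(-397863) = 266868198702 - 397863*√1873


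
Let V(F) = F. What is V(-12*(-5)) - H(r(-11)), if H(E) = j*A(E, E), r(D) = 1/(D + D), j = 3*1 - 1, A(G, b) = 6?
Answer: 48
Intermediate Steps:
j = 2 (j = 3 - 1 = 2)
r(D) = 1/(2*D)
H(E) = 12 (H(E) = 2*6 = 12)
V(-12*(-5)) - H(r(-11)) = -12*(-5) - 1*12 = 60 - 12 = 48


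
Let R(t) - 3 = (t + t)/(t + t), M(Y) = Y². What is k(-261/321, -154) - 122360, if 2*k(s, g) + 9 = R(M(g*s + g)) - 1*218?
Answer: -244943/2 ≈ -1.2247e+5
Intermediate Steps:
R(t) = 4 (R(t) = 3 + (t + t)/(t + t) = 3 + (2*t)/((2*t)) = 3 + (2*t)*(1/(2*t)) = 3 + 1 = 4)
k(s, g) = -223/2 (k(s, g) = -9/2 + (4 - 1*218)/2 = -9/2 + (4 - 218)/2 = -9/2 + (½)*(-214) = -9/2 - 107 = -223/2)
k(-261/321, -154) - 122360 = -223/2 - 122360 = -244943/2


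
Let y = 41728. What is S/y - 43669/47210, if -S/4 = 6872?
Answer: -48748883/30780920 ≈ -1.5837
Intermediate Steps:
S = -27488 (S = -4*6872 = -27488)
S/y - 43669/47210 = -27488/41728 - 43669/47210 = -27488*1/41728 - 43669*1/47210 = -859/1304 - 43669/47210 = -48748883/30780920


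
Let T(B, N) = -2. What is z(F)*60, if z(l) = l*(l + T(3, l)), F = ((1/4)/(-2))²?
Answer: -1905/1024 ≈ -1.8604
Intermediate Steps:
F = 1/64 (F = ((1*(¼))*(-½))² = ((¼)*(-½))² = (-⅛)² = 1/64 ≈ 0.015625)
z(l) = l*(-2 + l) (z(l) = l*(l - 2) = l*(-2 + l))
z(F)*60 = ((-2 + 1/64)/64)*60 = ((1/64)*(-127/64))*60 = -127/4096*60 = -1905/1024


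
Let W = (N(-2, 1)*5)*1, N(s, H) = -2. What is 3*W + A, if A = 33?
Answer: 3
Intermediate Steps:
W = -10 (W = -2*5*1 = -10*1 = -10)
3*W + A = 3*(-10) + 33 = -30 + 33 = 3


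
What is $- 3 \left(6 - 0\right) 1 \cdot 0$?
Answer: $0$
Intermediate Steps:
$- 3 \left(6 - 0\right) 1 \cdot 0 = - 3 \left(6 + 0\right) 1 \cdot 0 = \left(-3\right) 6 \cdot 1 \cdot 0 = \left(-18\right) 1 \cdot 0 = \left(-18\right) 0 = 0$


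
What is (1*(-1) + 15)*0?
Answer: 0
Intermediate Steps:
(1*(-1) + 15)*0 = (-1 + 15)*0 = 14*0 = 0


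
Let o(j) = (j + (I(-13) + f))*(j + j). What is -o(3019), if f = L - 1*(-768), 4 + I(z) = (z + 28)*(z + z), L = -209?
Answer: -19224992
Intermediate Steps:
I(z) = -4 + 2*z*(28 + z) (I(z) = -4 + (z + 28)*(z + z) = -4 + (28 + z)*(2*z) = -4 + 2*z*(28 + z))
f = 559 (f = -209 - 1*(-768) = -209 + 768 = 559)
o(j) = 2*j*(165 + j) (o(j) = (j + ((-4 + 2*(-13)² + 56*(-13)) + 559))*(j + j) = (j + ((-4 + 2*169 - 728) + 559))*(2*j) = (j + ((-4 + 338 - 728) + 559))*(2*j) = (j + (-394 + 559))*(2*j) = (j + 165)*(2*j) = (165 + j)*(2*j) = 2*j*(165 + j))
-o(3019) = -2*3019*(165 + 3019) = -2*3019*3184 = -1*19224992 = -19224992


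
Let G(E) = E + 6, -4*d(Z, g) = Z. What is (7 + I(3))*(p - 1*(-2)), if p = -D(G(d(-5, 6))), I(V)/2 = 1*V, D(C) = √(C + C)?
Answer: 26 - 13*√58/2 ≈ -23.503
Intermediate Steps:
d(Z, g) = -Z/4
G(E) = 6 + E
D(C) = √2*√C (D(C) = √(2*C) = √2*√C)
I(V) = 2*V (I(V) = 2*(1*V) = 2*V)
p = -√58/2 (p = -√2*√(6 - ¼*(-5)) = -√2*√(6 + 5/4) = -√2*√(29/4) = -√2*√29/2 = -√58/2 ≈ -3.8079)
(7 + I(3))*(p - 1*(-2)) = (7 + 2*3)*(-√58/2 - 1*(-2)) = (7 + 6)*(-√58/2 + 2) = 13*(2 - √58/2) = 26 - 13*√58/2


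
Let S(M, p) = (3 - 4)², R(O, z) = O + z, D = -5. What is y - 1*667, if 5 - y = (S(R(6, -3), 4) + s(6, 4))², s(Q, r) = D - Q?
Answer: -762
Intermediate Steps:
s(Q, r) = -5 - Q
S(M, p) = 1 (S(M, p) = (-1)² = 1)
y = -95 (y = 5 - (1 + (-5 - 1*6))² = 5 - (1 + (-5 - 6))² = 5 - (1 - 11)² = 5 - 1*(-10)² = 5 - 1*100 = 5 - 100 = -95)
y - 1*667 = -95 - 1*667 = -95 - 667 = -762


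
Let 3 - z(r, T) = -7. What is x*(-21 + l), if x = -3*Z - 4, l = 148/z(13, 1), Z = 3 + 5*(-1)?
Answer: -62/5 ≈ -12.400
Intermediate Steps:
z(r, T) = 10 (z(r, T) = 3 - 1*(-7) = 3 + 7 = 10)
Z = -2 (Z = 3 - 5 = -2)
l = 74/5 (l = 148/10 = 148*(⅒) = 74/5 ≈ 14.800)
x = 2 (x = -3*(-2) - 4 = 6 - 4 = 2)
x*(-21 + l) = 2*(-21 + 74/5) = 2*(-31/5) = -62/5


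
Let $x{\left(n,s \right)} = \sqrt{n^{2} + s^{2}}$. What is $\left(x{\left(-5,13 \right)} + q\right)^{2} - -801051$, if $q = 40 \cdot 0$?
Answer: $801245$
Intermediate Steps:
$q = 0$
$\left(x{\left(-5,13 \right)} + q\right)^{2} - -801051 = \left(\sqrt{\left(-5\right)^{2} + 13^{2}} + 0\right)^{2} - -801051 = \left(\sqrt{25 + 169} + 0\right)^{2} + \left(-392190 + 1193241\right) = \left(\sqrt{194} + 0\right)^{2} + 801051 = \left(\sqrt{194}\right)^{2} + 801051 = 194 + 801051 = 801245$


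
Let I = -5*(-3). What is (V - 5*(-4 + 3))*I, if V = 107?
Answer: 1680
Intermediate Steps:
I = 15
(V - 5*(-4 + 3))*I = (107 - 5*(-4 + 3))*15 = (107 - 5*(-1))*15 = (107 + 5)*15 = 112*15 = 1680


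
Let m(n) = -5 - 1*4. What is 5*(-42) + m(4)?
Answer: -219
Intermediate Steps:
m(n) = -9 (m(n) = -5 - 4 = -9)
5*(-42) + m(4) = 5*(-42) - 9 = -210 - 9 = -219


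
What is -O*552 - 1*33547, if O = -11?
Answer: -27475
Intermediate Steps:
-O*552 - 1*33547 = -1*(-11)*552 - 1*33547 = 11*552 - 33547 = 6072 - 33547 = -27475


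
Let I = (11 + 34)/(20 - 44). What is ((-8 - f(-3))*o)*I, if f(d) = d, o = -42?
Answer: -1575/4 ≈ -393.75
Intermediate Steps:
I = -15/8 (I = 45/(-24) = 45*(-1/24) = -15/8 ≈ -1.8750)
((-8 - f(-3))*o)*I = ((-8 - 1*(-3))*(-42))*(-15/8) = ((-8 + 3)*(-42))*(-15/8) = -5*(-42)*(-15/8) = 210*(-15/8) = -1575/4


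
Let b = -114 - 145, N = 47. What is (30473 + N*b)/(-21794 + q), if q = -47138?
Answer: -4575/17233 ≈ -0.26548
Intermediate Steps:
b = -259
(30473 + N*b)/(-21794 + q) = (30473 + 47*(-259))/(-21794 - 47138) = (30473 - 12173)/(-68932) = 18300*(-1/68932) = -4575/17233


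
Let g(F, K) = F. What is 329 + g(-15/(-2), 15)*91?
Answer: 2023/2 ≈ 1011.5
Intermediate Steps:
329 + g(-15/(-2), 15)*91 = 329 - 15/(-2)*91 = 329 - 15*(-1/2)*91 = 329 + (15/2)*91 = 329 + 1365/2 = 2023/2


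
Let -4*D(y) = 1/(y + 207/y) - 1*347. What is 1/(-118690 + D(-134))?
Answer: -72652/8616763185 ≈ -8.4315e-6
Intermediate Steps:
D(y) = 347/4 - 1/(4*(y + 207/y)) (D(y) = -(1/(y + 207/y) - 1*347)/4 = -(1/(y + 207/y) - 347)/4 = -(-347 + 1/(y + 207/y))/4 = 347/4 - 1/(4*(y + 207/y)))
1/(-118690 + D(-134)) = 1/(-118690 + (71829 - 1*(-134) + 347*(-134)²)/(4*(207 + (-134)²))) = 1/(-118690 + (71829 + 134 + 347*17956)/(4*(207 + 17956))) = 1/(-118690 + (¼)*(71829 + 134 + 6230732)/18163) = 1/(-118690 + (¼)*(1/18163)*6302695) = 1/(-118690 + 6302695/72652) = 1/(-8616763185/72652) = -72652/8616763185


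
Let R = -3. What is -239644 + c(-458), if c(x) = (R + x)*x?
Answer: -28506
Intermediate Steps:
c(x) = x*(-3 + x) (c(x) = (-3 + x)*x = x*(-3 + x))
-239644 + c(-458) = -239644 - 458*(-3 - 458) = -239644 - 458*(-461) = -239644 + 211138 = -28506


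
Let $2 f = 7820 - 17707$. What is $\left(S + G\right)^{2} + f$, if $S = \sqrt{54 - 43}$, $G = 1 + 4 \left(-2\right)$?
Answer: $- \frac{9767}{2} - 14 \sqrt{11} \approx -4929.9$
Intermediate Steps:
$G = -7$ ($G = 1 - 8 = -7$)
$S = \sqrt{11} \approx 3.3166$
$f = - \frac{9887}{2}$ ($f = \frac{7820 - 17707}{2} = \frac{1}{2} \left(-9887\right) = - \frac{9887}{2} \approx -4943.5$)
$\left(S + G\right)^{2} + f = \left(\sqrt{11} - 7\right)^{2} - \frac{9887}{2} = \left(-7 + \sqrt{11}\right)^{2} - \frac{9887}{2} = - \frac{9887}{2} + \left(-7 + \sqrt{11}\right)^{2}$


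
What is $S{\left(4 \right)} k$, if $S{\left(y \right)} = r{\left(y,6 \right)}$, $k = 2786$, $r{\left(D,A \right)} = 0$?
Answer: $0$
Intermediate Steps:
$S{\left(y \right)} = 0$
$S{\left(4 \right)} k = 0 \cdot 2786 = 0$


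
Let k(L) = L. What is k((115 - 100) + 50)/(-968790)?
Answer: -13/193758 ≈ -6.7094e-5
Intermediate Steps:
k((115 - 100) + 50)/(-968790) = ((115 - 100) + 50)/(-968790) = (15 + 50)*(-1/968790) = 65*(-1/968790) = -13/193758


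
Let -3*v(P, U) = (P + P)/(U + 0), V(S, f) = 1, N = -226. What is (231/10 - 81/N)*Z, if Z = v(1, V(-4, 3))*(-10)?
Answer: 17672/113 ≈ 156.39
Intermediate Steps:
v(P, U) = -2*P/(3*U) (v(P, U) = -(P + P)/(3*(U + 0)) = -2*P/(3*U))
Z = 20/3 (Z = -⅔*1/1*(-10) = -⅔*1*1*(-10) = -⅔*(-10) = 20/3 ≈ 6.6667)
(231/10 - 81/N)*Z = (231/10 - 81/(-226))*(20/3) = (231*(⅒) - 81*(-1/226))*(20/3) = (231/10 + 81/226)*(20/3) = (13254/565)*(20/3) = 17672/113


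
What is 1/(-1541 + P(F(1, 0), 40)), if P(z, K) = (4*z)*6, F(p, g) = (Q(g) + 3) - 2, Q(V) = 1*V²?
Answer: -1/1517 ≈ -0.00065920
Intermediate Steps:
Q(V) = V²
F(p, g) = 1 + g² (F(p, g) = (g² + 3) - 2 = (3 + g²) - 2 = 1 + g²)
P(z, K) = 24*z
1/(-1541 + P(F(1, 0), 40)) = 1/(-1541 + 24*(1 + 0²)) = 1/(-1541 + 24*(1 + 0)) = 1/(-1541 + 24*1) = 1/(-1541 + 24) = 1/(-1517) = -1/1517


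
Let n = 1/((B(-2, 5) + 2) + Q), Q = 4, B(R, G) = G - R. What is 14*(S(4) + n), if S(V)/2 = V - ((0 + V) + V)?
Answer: -1442/13 ≈ -110.92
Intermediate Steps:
n = 1/13 (n = 1/(((5 - 1*(-2)) + 2) + 4) = 1/(((5 + 2) + 2) + 4) = 1/((7 + 2) + 4) = 1/(9 + 4) = 1/13 ≈ 0.076923)
S(V) = -2*V (S(V) = 2*(V - ((0 + V) + V)) = 2*(V - (V + V)) = 2*(V - 2*V) = 2*(-V) = -2*V)
14*(S(4) + n) = 14*(-2*4 + 1/13) = 14*(-8 + 1/13) = 14*(-103/13) = -1442/13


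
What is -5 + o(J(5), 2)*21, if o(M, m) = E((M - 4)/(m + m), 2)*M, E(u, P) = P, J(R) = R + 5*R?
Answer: 1255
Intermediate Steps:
J(R) = 6*R
o(M, m) = 2*M
-5 + o(J(5), 2)*21 = -5 + (2*(6*5))*21 = -5 + (2*30)*21 = -5 + 60*21 = -5 + 1260 = 1255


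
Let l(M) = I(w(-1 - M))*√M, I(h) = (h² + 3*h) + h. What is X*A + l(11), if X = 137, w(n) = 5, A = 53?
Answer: 7261 + 45*√11 ≈ 7410.3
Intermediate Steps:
I(h) = h² + 4*h
l(M) = 45*√M (l(M) = (5*(4 + 5))*√M = (5*9)*√M = 45*√M)
X*A + l(11) = 137*53 + 45*√11 = 7261 + 45*√11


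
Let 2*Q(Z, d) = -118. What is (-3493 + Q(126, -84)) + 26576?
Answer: 23024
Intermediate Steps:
Q(Z, d) = -59 (Q(Z, d) = (½)*(-118) = -59)
(-3493 + Q(126, -84)) + 26576 = (-3493 - 59) + 26576 = -3552 + 26576 = 23024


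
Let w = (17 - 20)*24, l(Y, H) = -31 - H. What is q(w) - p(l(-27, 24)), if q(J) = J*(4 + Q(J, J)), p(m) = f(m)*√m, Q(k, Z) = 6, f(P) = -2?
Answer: -720 + 2*I*√55 ≈ -720.0 + 14.832*I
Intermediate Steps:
p(m) = -2*√m
w = -72 (w = -3*24 = -72)
q(J) = 10*J (q(J) = J*(4 + 6) = J*10 = 10*J)
q(w) - p(l(-27, 24)) = 10*(-72) - (-2)*√(-31 - 1*24) = -720 - (-2)*√(-31 - 24) = -720 - (-2)*√(-55) = -720 - (-2)*I*√55 = -720 + 2*I*√55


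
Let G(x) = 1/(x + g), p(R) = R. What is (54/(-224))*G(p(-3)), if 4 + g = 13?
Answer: -9/224 ≈ -0.040179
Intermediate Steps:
g = 9 (g = -4 + 13 = 9)
G(x) = 1/(9 + x) (G(x) = 1/(x + 9) = 1/(9 + x))
(54/(-224))*G(p(-3)) = (54/(-224))/(9 - 3) = (54*(-1/224))/6 = -27/112*1/6 = -9/224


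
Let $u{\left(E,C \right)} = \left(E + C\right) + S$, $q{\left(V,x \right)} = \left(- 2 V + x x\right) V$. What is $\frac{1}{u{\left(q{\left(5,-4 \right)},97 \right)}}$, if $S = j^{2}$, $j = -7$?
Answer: $\frac{1}{176} \approx 0.0056818$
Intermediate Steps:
$S = 49$ ($S = \left(-7\right)^{2} = 49$)
$q{\left(V,x \right)} = V \left(x^{2} - 2 V\right)$ ($q{\left(V,x \right)} = \left(- 2 V + x^{2}\right) V = \left(x^{2} - 2 V\right) V = V \left(x^{2} - 2 V\right)$)
$u{\left(E,C \right)} = 49 + C + E$ ($u{\left(E,C \right)} = \left(E + C\right) + 49 = \left(C + E\right) + 49 = 49 + C + E$)
$\frac{1}{u{\left(q{\left(5,-4 \right)},97 \right)}} = \frac{1}{49 + 97 + 5 \left(\left(-4\right)^{2} - 10\right)} = \frac{1}{49 + 97 + 5 \left(16 - 10\right)} = \frac{1}{49 + 97 + 5 \cdot 6} = \frac{1}{49 + 97 + 30} = \frac{1}{176}$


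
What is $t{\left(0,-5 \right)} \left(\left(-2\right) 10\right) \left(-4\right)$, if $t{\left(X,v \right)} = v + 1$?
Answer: $-320$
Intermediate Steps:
$t{\left(X,v \right)} = 1 + v$
$t{\left(0,-5 \right)} \left(\left(-2\right) 10\right) \left(-4\right) = \left(1 - 5\right) \left(\left(-2\right) 10\right) \left(-4\right) = \left(-4\right) \left(-20\right) \left(-4\right) = 80 \left(-4\right) = -320$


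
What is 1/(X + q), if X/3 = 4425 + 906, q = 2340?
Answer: 1/18333 ≈ 5.4546e-5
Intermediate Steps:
X = 15993 (X = 3*(4425 + 906) = 3*5331 = 15993)
1/(X + q) = 1/(15993 + 2340) = 1/18333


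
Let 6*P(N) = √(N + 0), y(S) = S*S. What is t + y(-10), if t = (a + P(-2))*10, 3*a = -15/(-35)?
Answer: 710/7 + 5*I*√2/3 ≈ 101.43 + 2.357*I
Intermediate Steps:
y(S) = S²
P(N) = √N/6 (P(N) = √(N + 0)/6 = √N/6)
a = ⅐ (a = (-15/(-35))/3 = (-15*(-1/35))/3 = (⅓)*(3/7) = ⅐ ≈ 0.14286)
t = 10/7 + 5*I*√2/3 (t = (⅐ + √(-2)/6)*10 = (⅐ + (I*√2)/6)*10 = (⅐ + I*√2/6)*10 = 10/7 + 5*I*√2/3 ≈ 1.4286 + 2.357*I)
t + y(-10) = (10/7 + 5*I*√2/3) + (-10)² = (10/7 + 5*I*√2/3) + 100 = 710/7 + 5*I*√2/3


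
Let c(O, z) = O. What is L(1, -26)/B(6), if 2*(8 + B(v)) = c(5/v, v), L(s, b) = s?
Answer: -12/91 ≈ -0.13187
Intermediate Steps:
B(v) = -8 + 5/(2*v) (B(v) = -8 + (5/v)/2 = -8 + 5/(2*v))
L(1, -26)/B(6) = 1/(-8 + (5/2)/6) = 1/(-8 + (5/2)*(⅙)) = 1/(-8 + 5/12) = 1/(-91/12) = 1*(-12/91) = -12/91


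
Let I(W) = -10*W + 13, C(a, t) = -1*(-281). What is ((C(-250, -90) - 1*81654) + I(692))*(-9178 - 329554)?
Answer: 29903260960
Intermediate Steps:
C(a, t) = 281
I(W) = 13 - 10*W
((C(-250, -90) - 1*81654) + I(692))*(-9178 - 329554) = ((281 - 1*81654) + (13 - 10*692))*(-9178 - 329554) = ((281 - 81654) + (13 - 6920))*(-338732) = (-81373 - 6907)*(-338732) = -88280*(-338732) = 29903260960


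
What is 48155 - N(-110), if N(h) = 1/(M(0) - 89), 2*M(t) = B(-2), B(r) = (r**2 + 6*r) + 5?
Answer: 8716057/181 ≈ 48155.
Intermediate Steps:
B(r) = 5 + r**2 + 6*r
M(t) = -3/2 (M(t) = (5 + (-2)**2 + 6*(-2))/2 = (5 + 4 - 12)/2 = (1/2)*(-3) = -3/2)
N(h) = -2/181 (N(h) = 1/(-3/2 - 89) = 1/(-181/2) = -2/181)
48155 - N(-110) = 48155 - 1*(-2/181) = 48155 + 2/181 = 8716057/181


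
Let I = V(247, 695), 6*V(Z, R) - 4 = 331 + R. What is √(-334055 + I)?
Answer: 5*I*√120198/3 ≈ 577.83*I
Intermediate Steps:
V(Z, R) = 335/6 + R/6 (V(Z, R) = ⅔ + (331 + R)/6 = ⅔ + (331/6 + R/6) = 335/6 + R/6)
I = 515/3 (I = 335/6 + (⅙)*695 = 335/6 + 695/6 = 515/3 ≈ 171.67)
√(-334055 + I) = √(-334055 + 515/3) = √(-1001650/3) = 5*I*√120198/3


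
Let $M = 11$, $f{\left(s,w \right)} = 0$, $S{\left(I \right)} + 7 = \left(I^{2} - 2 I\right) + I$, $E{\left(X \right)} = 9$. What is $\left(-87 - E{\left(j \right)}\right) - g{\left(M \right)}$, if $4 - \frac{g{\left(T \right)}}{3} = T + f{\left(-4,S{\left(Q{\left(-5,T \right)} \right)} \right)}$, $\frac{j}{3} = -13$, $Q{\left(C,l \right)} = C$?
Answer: $-75$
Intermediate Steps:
$j = -39$ ($j = 3 \left(-13\right) = -39$)
$S{\left(I \right)} = -7 + I^{2} - I$ ($S{\left(I \right)} = -7 + \left(\left(I^{2} - 2 I\right) + I\right) = -7 + \left(I^{2} - I\right) = -7 + I^{2} - I$)
$g{\left(T \right)} = 12 - 3 T$ ($g{\left(T \right)} = 12 - 3 \left(T + 0\right) = 12 - 3 T$)
$\left(-87 - E{\left(j \right)}\right) - g{\left(M \right)} = \left(-87 - 9\right) - \left(12 - 33\right) = -96 - -21 = -96 + 21 = -75$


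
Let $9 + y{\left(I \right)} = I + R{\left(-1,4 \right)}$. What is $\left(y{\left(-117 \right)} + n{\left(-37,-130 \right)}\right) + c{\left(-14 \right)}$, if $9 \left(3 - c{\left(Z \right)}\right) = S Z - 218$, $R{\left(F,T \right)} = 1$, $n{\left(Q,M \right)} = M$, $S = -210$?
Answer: $- \frac{4990}{9} \approx -554.44$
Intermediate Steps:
$y{\left(I \right)} = -8 + I$ ($y{\left(I \right)} = -9 + \left(I + 1\right) = -9 + \left(1 + I\right) = -8 + I$)
$c{\left(Z \right)} = \frac{245}{9} + \frac{70 Z}{3}$ ($c{\left(Z \right)} = 3 - \frac{- 210 Z - 218}{9} = 3 - \frac{-218 - 210 Z}{9} = 3 + \left(\frac{218}{9} + \frac{70 Z}{3}\right) = \frac{245}{9} + \frac{70 Z}{3}$)
$\left(y{\left(-117 \right)} + n{\left(-37,-130 \right)}\right) + c{\left(-14 \right)} = \left(\left(-8 - 117\right) - 130\right) + \left(\frac{245}{9} + \frac{70}{3} \left(-14\right)\right) = \left(-125 - 130\right) + \left(\frac{245}{9} - \frac{980}{3}\right) = -255 - \frac{2695}{9} = - \frac{4990}{9}$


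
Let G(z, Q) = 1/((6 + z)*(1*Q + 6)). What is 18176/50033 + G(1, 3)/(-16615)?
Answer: 19025587087/52371792585 ≈ 0.36328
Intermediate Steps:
G(z, Q) = 1/((6 + Q)*(6 + z)) (G(z, Q) = 1/((6 + z)*(Q + 6)) = 1/((6 + z)*(6 + Q)) = 1/((6 + Q)*(6 + z)))
18176/50033 + G(1, 3)/(-16615) = 18176/50033 + 1/((36 + 6*3 + 6*1 + 3*1)*(-16615)) = 18176*(1/50033) - 1/16615/(36 + 18 + 6 + 3) = 18176/50033 - 1/16615/63 = 18176/50033 + (1/63)*(-1/16615) = 18176/50033 - 1/1046745 = 19025587087/52371792585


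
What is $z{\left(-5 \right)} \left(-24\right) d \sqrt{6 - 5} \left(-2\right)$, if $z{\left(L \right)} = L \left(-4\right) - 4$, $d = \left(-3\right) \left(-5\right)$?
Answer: $11520$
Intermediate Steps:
$d = 15$
$z{\left(L \right)} = -4 - 4 L$ ($z{\left(L \right)} = - 4 L - 4 = -4 - 4 L$)
$z{\left(-5 \right)} \left(-24\right) d \sqrt{6 - 5} \left(-2\right) = \left(-4 - -20\right) \left(-24\right) 15 \sqrt{6 - 5} \left(-2\right) = \left(-4 + 20\right) \left(-24\right) 15 \sqrt{1} \left(-2\right) = 16 \left(-24\right) 15 \cdot 1 \left(-2\right) = - 384 \cdot 15 \left(-2\right) = \left(-384\right) \left(-30\right) = 11520$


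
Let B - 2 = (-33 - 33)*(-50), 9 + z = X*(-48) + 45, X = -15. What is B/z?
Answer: 1651/378 ≈ 4.3677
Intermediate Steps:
z = 756 (z = -9 + (-15*(-48) + 45) = -9 + (720 + 45) = -9 + 765 = 756)
B = 3302 (B = 2 + (-33 - 33)*(-50) = 2 - 66*(-50) = 2 + 3300 = 3302)
B/z = 3302/756 = 3302*(1/756) = 1651/378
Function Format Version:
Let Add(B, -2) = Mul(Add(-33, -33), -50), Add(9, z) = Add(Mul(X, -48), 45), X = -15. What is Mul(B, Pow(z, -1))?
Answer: Rational(1651, 378) ≈ 4.3677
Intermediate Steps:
z = 756 (z = Add(-9, Add(Mul(-15, -48), 45)) = Add(-9, Add(720, 45)) = Add(-9, 765) = 756)
B = 3302 (B = Add(2, Mul(Add(-33, -33), -50)) = Add(2, Mul(-66, -50)) = Add(2, 3300) = 3302)
Mul(B, Pow(z, -1)) = Mul(3302, Pow(756, -1)) = Mul(3302, Rational(1, 756)) = Rational(1651, 378)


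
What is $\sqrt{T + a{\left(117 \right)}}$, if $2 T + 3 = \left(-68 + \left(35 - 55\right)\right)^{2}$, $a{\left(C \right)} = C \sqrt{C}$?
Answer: $\frac{\sqrt{15482 + 1404 \sqrt{13}}}{2} \approx 71.666$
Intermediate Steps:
$a{\left(C \right)} = C^{\frac{3}{2}}$
$T = \frac{7741}{2}$ ($T = - \frac{3}{2} + \frac{\left(-68 + \left(35 - 55\right)\right)^{2}}{2} = - \frac{3}{2} + \frac{\left(-68 - 20\right)^{2}}{2} = - \frac{3}{2} + \frac{\left(-88\right)^{2}}{2} = - \frac{3}{2} + \frac{1}{2} \cdot 7744 = - \frac{3}{2} + 3872 = \frac{7741}{2} \approx 3870.5$)
$\sqrt{T + a{\left(117 \right)}} = \sqrt{\frac{7741}{2} + 117^{\frac{3}{2}}} = \sqrt{\frac{7741}{2} + 351 \sqrt{13}}$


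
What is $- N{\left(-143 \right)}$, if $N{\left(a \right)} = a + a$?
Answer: $286$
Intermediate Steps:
$N{\left(a \right)} = 2 a$
$- N{\left(-143 \right)} = - 2 \left(-143\right) = \left(-1\right) \left(-286\right) = 286$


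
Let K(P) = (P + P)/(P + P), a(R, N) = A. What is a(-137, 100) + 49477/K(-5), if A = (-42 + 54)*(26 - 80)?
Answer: 48829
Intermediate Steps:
A = -648 (A = 12*(-54) = -648)
a(R, N) = -648
K(P) = 1 (K(P) = (2*P)/((2*P)) = (2*P)*(1/(2*P)) = 1)
a(-137, 100) + 49477/K(-5) = -648 + 49477/1 = -648 + 49477*1 = -648 + 49477 = 48829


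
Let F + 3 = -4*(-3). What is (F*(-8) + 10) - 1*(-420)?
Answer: 358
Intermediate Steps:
F = 9 (F = -3 - 4*(-3) = -3 + 12 = 9)
(F*(-8) + 10) - 1*(-420) = (9*(-8) + 10) - 1*(-420) = (-72 + 10) + 420 = -62 + 420 = 358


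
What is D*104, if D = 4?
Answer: 416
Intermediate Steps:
D*104 = 4*104 = 416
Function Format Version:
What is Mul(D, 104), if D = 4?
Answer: 416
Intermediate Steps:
Mul(D, 104) = Mul(4, 104) = 416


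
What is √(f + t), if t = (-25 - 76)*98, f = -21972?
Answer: I*√31870 ≈ 178.52*I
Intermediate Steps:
t = -9898 (t = -101*98 = -9898)
√(f + t) = √(-21972 - 9898) = √(-31870) = I*√31870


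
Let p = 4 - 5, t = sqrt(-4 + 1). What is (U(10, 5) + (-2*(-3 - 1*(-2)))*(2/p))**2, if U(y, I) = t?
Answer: (4 - I*sqrt(3))**2 ≈ 13.0 - 13.856*I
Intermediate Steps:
t = I*sqrt(3) (t = sqrt(-3) = I*sqrt(3) ≈ 1.732*I)
p = -1
U(y, I) = I*sqrt(3)
(U(10, 5) + (-2*(-3 - 1*(-2)))*(2/p))**2 = (I*sqrt(3) + (-2*(-3 - 1*(-2)))*(2/(-1)))**2 = (I*sqrt(3) + (-2*(-3 + 2))*(2*(-1)))**2 = (I*sqrt(3) - 2*(-1)*(-2))**2 = (I*sqrt(3) + 2*(-2))**2 = (I*sqrt(3) - 4)**2 = (-4 + I*sqrt(3))**2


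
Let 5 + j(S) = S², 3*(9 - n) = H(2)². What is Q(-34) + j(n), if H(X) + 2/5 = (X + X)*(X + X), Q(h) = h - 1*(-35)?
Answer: 3248309/625 ≈ 5197.3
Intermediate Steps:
Q(h) = 35 + h (Q(h) = h + 35 = 35 + h)
H(X) = -⅖ + 4*X² (H(X) = -⅖ + (X + X)*(X + X) = -⅖ + (2*X)*(2*X) = -⅖ + 4*X²)
n = -1803/25 (n = 9 - (-⅖ + 4*2²)²/3 = 9 - (-⅖ + 4*4)²/3 = 9 - (-⅖ + 16)²/3 = 9 - (78/5)²/3 = 9 - ⅓*6084/25 = 9 - 2028/25 = -1803/25 ≈ -72.120)
j(S) = -5 + S²
Q(-34) + j(n) = (35 - 34) + (-5 + (-1803/25)²) = 1 + (-5 + 3250809/625) = 1 + 3247684/625 = 3248309/625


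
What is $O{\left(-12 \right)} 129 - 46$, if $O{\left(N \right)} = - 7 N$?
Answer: $10790$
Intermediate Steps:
$O{\left(-12 \right)} 129 - 46 = \left(-7\right) \left(-12\right) 129 - 46 = 84 \cdot 129 - 46 = 10836 - 46 = 10790$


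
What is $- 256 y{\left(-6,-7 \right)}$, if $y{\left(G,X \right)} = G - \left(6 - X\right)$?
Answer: $4864$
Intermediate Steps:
$y{\left(G,X \right)} = -6 + G + X$ ($y{\left(G,X \right)} = G + \left(-6 + X\right) = -6 + G + X$)
$- 256 y{\left(-6,-7 \right)} = - 256 \left(-6 - 6 - 7\right) = \left(-256\right) \left(-19\right) = 4864$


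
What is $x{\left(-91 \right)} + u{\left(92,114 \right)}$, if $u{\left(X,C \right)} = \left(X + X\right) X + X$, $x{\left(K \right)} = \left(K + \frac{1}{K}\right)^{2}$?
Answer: $\frac{209534144}{8281} \approx 25303.0$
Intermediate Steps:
$u{\left(X,C \right)} = X + 2 X^{2}$ ($u{\left(X,C \right)} = 2 X X + X = 2 X^{2} + X = X + 2 X^{2}$)
$x{\left(-91 \right)} + u{\left(92,114 \right)} = \frac{\left(1 + \left(-91\right)^{2}\right)^{2}}{8281} + 92 \left(1 + 2 \cdot 92\right) = \frac{\left(1 + 8281\right)^{2}}{8281} + 92 \left(1 + 184\right) = \frac{8282^{2}}{8281} + 92 \cdot 185 = \frac{1}{8281} \cdot 68591524 + 17020 = \frac{68591524}{8281} + 17020 = \frac{209534144}{8281}$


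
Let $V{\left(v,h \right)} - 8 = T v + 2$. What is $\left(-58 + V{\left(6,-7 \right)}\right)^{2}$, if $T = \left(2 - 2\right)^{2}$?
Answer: $2304$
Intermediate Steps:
$T = 0$ ($T = 0^{2} = 0$)
$V{\left(v,h \right)} = 10$ ($V{\left(v,h \right)} = 8 + \left(0 v + 2\right) = 8 + \left(0 + 2\right) = 8 + 2 = 10$)
$\left(-58 + V{\left(6,-7 \right)}\right)^{2} = \left(-58 + 10\right)^{2} = \left(-48\right)^{2} = 2304$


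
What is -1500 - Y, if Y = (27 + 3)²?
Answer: -2400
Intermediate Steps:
Y = 900 (Y = 30² = 900)
-1500 - Y = -1500 - 1*900 = -1500 - 900 = -2400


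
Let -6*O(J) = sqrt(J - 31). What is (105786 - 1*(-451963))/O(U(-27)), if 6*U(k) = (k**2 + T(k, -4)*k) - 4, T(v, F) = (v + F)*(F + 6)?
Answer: -3346494*sqrt(13278)/2213 ≈ -1.7425e+5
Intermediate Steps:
T(v, F) = (6 + F)*(F + v) (T(v, F) = (F + v)*(6 + F) = (6 + F)*(F + v))
U(k) = -2/3 + k**2/6 + k*(-8 + 2*k)/6 (U(k) = ((k**2 + ((-4)**2 + 6*(-4) + 6*k - 4*k)*k) - 4)/6 = ((k**2 + (16 - 24 + 6*k - 4*k)*k) - 4)/6 = ((k**2 + (-8 + 2*k)*k) - 4)/6 = ((k**2 + k*(-8 + 2*k)) - 4)/6 = (-4 + k**2 + k*(-8 + 2*k))/6 = -2/3 + k**2/6 + k*(-8 + 2*k)/6)
O(J) = -sqrt(-31 + J)/6 (O(J) = -sqrt(J - 31)/6 = -sqrt(-31 + J)/6)
(105786 - 1*(-451963))/O(U(-27)) = (105786 - 1*(-451963))/((-sqrt(-31 + (-2/3 + (1/2)*(-27)**2 - 4/3*(-27)))/6)) = (105786 + 451963)/((-sqrt(-31 + (-2/3 + (1/2)*729 + 36))/6)) = 557749/((-sqrt(-31 + (-2/3 + 729/2 + 36))/6)) = 557749/((-sqrt(-31 + 2399/6)/6)) = 557749/((-sqrt(13278)/36)) = 557749*(-6*sqrt(13278)/2213) = -3346494*sqrt(13278)/2213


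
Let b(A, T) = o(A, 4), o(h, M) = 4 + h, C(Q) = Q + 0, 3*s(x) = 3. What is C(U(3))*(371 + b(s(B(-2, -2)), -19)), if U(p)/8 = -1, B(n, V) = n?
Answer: -3008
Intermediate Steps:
s(x) = 1 (s(x) = (⅓)*3 = 1)
U(p) = -8 (U(p) = 8*(-1) = -8)
C(Q) = Q
b(A, T) = 4 + A
C(U(3))*(371 + b(s(B(-2, -2)), -19)) = -8*(371 + (4 + 1)) = -8*(371 + 5) = -8*376 = -3008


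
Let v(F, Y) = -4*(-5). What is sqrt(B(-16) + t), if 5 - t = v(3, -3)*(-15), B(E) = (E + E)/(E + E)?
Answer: 3*sqrt(34) ≈ 17.493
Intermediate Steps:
B(E) = 1 (B(E) = (2*E)/((2*E)) = (2*E)*(1/(2*E)) = 1)
v(F, Y) = 20
t = 305 (t = 5 - 20*(-15) = 5 - 1*(-300) = 5 + 300 = 305)
sqrt(B(-16) + t) = sqrt(1 + 305) = sqrt(306) = 3*sqrt(34)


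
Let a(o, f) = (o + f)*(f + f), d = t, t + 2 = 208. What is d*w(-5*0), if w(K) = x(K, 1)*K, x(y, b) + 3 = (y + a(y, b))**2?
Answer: 0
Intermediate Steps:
t = 206 (t = -2 + 208 = 206)
d = 206
a(o, f) = 2*f*(f + o) (a(o, f) = (f + o)*(2*f) = 2*f*(f + o))
x(y, b) = -3 + (y + 2*b*(b + y))**2
w(K) = K*(-3 + (2 + 3*K)**2) (w(K) = (-3 + (K + 2*1*(1 + K))**2)*K = (-3 + (K + (2 + 2*K))**2)*K = (-3 + (2 + 3*K)**2)*K = K*(-3 + (2 + 3*K)**2))
d*w(-5*0) = 206*((-5*0)*(-3 + (2 + 3*(-5*0))**2)) = 206*(0*(-3 + (2 + 3*0)**2)) = 206*(0*(-3 + (2 + 0)**2)) = 206*(0*(-3 + 2**2)) = 206*(0*(-3 + 4)) = 206*(0*1) = 206*0 = 0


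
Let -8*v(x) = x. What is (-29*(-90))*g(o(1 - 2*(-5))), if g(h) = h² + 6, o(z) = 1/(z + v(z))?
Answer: 93015180/5929 ≈ 15688.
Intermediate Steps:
v(x) = -x/8
o(z) = 8/(7*z) (o(z) = 1/(z - z/8) = 1/(7*z/8) = 8/(7*z))
g(h) = 6 + h²
(-29*(-90))*g(o(1 - 2*(-5))) = (-29*(-90))*(6 + (8/(7*(1 - 2*(-5))))²) = 2610*(6 + (8/(7*(1 + 10)))²) = 2610*(6 + ((8/7)/11)²) = 2610*(6 + ((8/7)*(1/11))²) = 2610*(6 + (8/77)²) = 2610*(6 + 64/5929) = 2610*(35638/5929) = 93015180/5929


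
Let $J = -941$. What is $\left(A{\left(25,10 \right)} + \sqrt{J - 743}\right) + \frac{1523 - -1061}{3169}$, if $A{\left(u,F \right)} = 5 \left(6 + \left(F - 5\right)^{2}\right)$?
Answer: $\frac{493779}{3169} + 2 i \sqrt{421} \approx 155.82 + 41.037 i$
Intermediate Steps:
$A{\left(u,F \right)} = 30 + 5 \left(-5 + F\right)^{2}$ ($A{\left(u,F \right)} = 5 \left(6 + \left(-5 + F\right)^{2}\right) = 30 + 5 \left(-5 + F\right)^{2}$)
$\left(A{\left(25,10 \right)} + \sqrt{J - 743}\right) + \frac{1523 - -1061}{3169} = \left(\left(30 + 5 \left(-5 + 10\right)^{2}\right) + \sqrt{-941 - 743}\right) + \frac{1523 - -1061}{3169} = \left(\left(30 + 5 \cdot 5^{2}\right) + \sqrt{-1684}\right) + \left(1523 + 1061\right) \frac{1}{3169} = \left(\left(30 + 5 \cdot 25\right) + 2 i \sqrt{421}\right) + 2584 \cdot \frac{1}{3169} = \left(\left(30 + 125\right) + 2 i \sqrt{421}\right) + \frac{2584}{3169} = \left(155 + 2 i \sqrt{421}\right) + \frac{2584}{3169} = \frac{493779}{3169} + 2 i \sqrt{421}$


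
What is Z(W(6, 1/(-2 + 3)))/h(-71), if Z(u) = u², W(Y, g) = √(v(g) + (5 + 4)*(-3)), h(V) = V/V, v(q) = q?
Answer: -26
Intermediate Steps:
h(V) = 1
W(Y, g) = √(-27 + g) (W(Y, g) = √(g + (5 + 4)*(-3)) = √(g + 9*(-3)) = √(g - 27) = √(-27 + g))
Z(W(6, 1/(-2 + 3)))/h(-71) = (√(-27 + 1/(-2 + 3)))²/1 = (√(-27 + 1/1))²*1 = (√(-27 + 1))²*1 = (√(-26))²*1 = (I*√26)²*1 = -26*1 = -26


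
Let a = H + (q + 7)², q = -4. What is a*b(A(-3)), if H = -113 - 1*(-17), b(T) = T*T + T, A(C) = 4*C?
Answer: -11484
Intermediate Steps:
b(T) = T + T² (b(T) = T² + T = T + T²)
H = -96 (H = -113 + 17 = -96)
a = -87 (a = -96 + (-4 + 7)² = -96 + 3² = -96 + 9 = -87)
a*b(A(-3)) = -87*4*(-3)*(1 + 4*(-3)) = -(-1044)*(1 - 12) = -(-1044)*(-11) = -87*132 = -11484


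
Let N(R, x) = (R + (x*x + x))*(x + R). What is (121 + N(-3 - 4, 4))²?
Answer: 6724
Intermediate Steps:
N(R, x) = (R + x)*(R + x + x²) (N(R, x) = (R + (x² + x))*(R + x) = (R + (x + x²))*(R + x) = (R + x + x²)*(R + x) = (R + x)*(R + x + x²))
(121 + N(-3 - 4, 4))² = (121 + ((-3 - 4)² + 4² + 4³ + (-3 - 4)*4² + 2*(-3 - 4)*4))² = (121 + ((-7)² + 16 + 64 - 7*16 + 2*(-7)*4))² = (121 + (49 + 16 + 64 - 112 - 56))² = (121 - 39)² = 82² = 6724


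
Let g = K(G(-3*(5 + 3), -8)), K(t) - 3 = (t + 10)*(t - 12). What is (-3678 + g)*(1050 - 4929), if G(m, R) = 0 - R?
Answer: 14534613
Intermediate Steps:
G(m, R) = -R
K(t) = 3 + (-12 + t)*(10 + t) (K(t) = 3 + (t + 10)*(t - 12) = 3 + (10 + t)*(-12 + t) = 3 + (-12 + t)*(10 + t))
g = -69 (g = -117 + (-1*(-8))**2 - (-2)*(-8) = -117 + 8**2 - 2*8 = -117 + 64 - 16 = -69)
(-3678 + g)*(1050 - 4929) = (-3678 - 69)*(1050 - 4929) = -3747*(-3879) = 14534613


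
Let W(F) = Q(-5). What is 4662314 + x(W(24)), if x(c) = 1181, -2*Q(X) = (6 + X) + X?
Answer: 4663495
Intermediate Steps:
Q(X) = -3 - X (Q(X) = -((6 + X) + X)/2 = -(6 + 2*X)/2 = -3 - X)
W(F) = 2 (W(F) = -3 - 1*(-5) = -3 + 5 = 2)
4662314 + x(W(24)) = 4662314 + 1181 = 4663495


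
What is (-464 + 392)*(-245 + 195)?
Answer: 3600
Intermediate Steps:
(-464 + 392)*(-245 + 195) = -72*(-50) = 3600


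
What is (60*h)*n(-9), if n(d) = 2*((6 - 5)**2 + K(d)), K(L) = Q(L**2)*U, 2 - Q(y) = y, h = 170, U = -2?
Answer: 3243600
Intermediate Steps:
Q(y) = 2 - y
K(L) = -4 + 2*L**2 (K(L) = (2 - L**2)*(-2) = -4 + 2*L**2)
n(d) = -6 + 4*d**2 (n(d) = 2*((6 - 5)**2 + (-4 + 2*d**2)) = 2*(1**2 + (-4 + 2*d**2)) = 2*(1 + (-4 + 2*d**2)) = 2*(-3 + 2*d**2) = -6 + 4*d**2)
(60*h)*n(-9) = (60*170)*(-6 + 4*(-9)**2) = 10200*(-6 + 4*81) = 10200*(-6 + 324) = 10200*318 = 3243600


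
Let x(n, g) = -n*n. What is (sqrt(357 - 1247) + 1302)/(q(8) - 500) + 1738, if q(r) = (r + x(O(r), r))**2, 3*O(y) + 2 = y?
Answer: 419945/242 - I*sqrt(890)/484 ≈ 1735.3 - 0.061638*I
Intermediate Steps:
O(y) = -2/3 + y/3
x(n, g) = -n**2
q(r) = (r - (-2/3 + r/3)**2)**2
(sqrt(357 - 1247) + 1302)/(q(8) - 500) + 1738 = (sqrt(357 - 1247) + 1302)/((-(-2 + 8)**2 + 9*8)**2/81 - 500) + 1738 = (sqrt(-890) + 1302)/((-1*6**2 + 72)**2/81 - 500) + 1738 = (I*sqrt(890) + 1302)/((-1*36 + 72)**2/81 - 500) + 1738 = (1302 + I*sqrt(890))/((-36 + 72)**2/81 - 500) + 1738 = (1302 + I*sqrt(890))/((1/81)*36**2 - 500) + 1738 = (1302 + I*sqrt(890))/((1/81)*1296 - 500) + 1738 = (1302 + I*sqrt(890))/(16 - 500) + 1738 = (1302 + I*sqrt(890))/(-484) + 1738 = (1302 + I*sqrt(890))*(-1/484) + 1738 = (-651/242 - I*sqrt(890)/484) + 1738 = 419945/242 - I*sqrt(890)/484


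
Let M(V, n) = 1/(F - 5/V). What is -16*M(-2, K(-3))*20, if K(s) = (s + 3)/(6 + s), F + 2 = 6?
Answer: -640/13 ≈ -49.231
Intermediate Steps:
F = 4 (F = -2 + 6 = 4)
K(s) = (3 + s)/(6 + s)
M(V, n) = 1/(4 - 5/V)
-16*M(-2, K(-3))*20 = -(-32)/(-5 + 4*(-2))*20 = -(-32)/(-5 - 8)*20 = -(-32)/(-13)*20 = -(-32)*(-1)/13*20 = -16*2/13*20 = -32/13*20 = -640/13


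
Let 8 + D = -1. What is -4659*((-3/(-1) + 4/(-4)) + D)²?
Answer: -228291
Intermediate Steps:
D = -9 (D = -8 - 1 = -9)
-4659*((-3/(-1) + 4/(-4)) + D)² = -4659*((-3/(-1) + 4/(-4)) - 9)² = -4659*((-3*(-1) + 4*(-¼)) - 9)² = -4659*((3 - 1) - 9)² = -4659*(2 - 9)² = -4659*(-7)² = -4659*49 = -228291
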